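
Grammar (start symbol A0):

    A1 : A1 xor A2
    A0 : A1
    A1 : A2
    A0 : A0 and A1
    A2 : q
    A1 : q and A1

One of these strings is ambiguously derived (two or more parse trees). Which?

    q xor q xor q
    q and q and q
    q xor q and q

q xor q xor q: 1 tree
q and q and q: 4 trees
q xor q and q: 1 tree

q and q and q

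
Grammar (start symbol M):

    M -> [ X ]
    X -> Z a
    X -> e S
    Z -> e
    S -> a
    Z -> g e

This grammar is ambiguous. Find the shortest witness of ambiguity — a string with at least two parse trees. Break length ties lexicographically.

length 4: [ e a ] has 2 parse trees

Two derivations of [ e a ]:
  M ⇒ [ X ] ⇒ [ Z a ] ⇒ [ e a ]
  M ⇒ [ X ] ⇒ [ e S ] ⇒ [ e a ]

[ e a ]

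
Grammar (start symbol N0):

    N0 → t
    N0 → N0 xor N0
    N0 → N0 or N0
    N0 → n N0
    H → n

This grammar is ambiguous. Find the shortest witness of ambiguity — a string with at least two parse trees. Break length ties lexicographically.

n t or t

length 1: no string has ≥2 trees
length 2: no string has ≥2 trees
length 3: no string has ≥2 trees
length 4: n t or t has 2 parse trees

Two derivations of n t or t:
  N0 ⇒ N0 or N0 ⇒ n N0 or N0 ⇒ n t or N0 ⇒ n t or t
  N0 ⇒ n N0 ⇒ n N0 or N0 ⇒ n t or N0 ⇒ n t or t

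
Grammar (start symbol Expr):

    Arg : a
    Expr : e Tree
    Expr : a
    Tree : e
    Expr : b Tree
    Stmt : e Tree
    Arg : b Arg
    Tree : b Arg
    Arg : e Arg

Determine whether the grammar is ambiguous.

Unambiguous

(Stmt is unreachable from Expr, so its rules don't affect L(Expr).) Restricted to the reachable nonterminals, every rule has the form A → t or A → t B, and no two rules for the same A share a first terminal. The grammar encodes a DFA — one run per string.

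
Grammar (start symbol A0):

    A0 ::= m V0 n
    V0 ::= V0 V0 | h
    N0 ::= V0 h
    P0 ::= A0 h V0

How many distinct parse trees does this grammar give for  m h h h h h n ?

Parse trees for m h h h h h n (showing first 6 of 14):
  [A0 m [V0 [V0 h] [V0 [V0 h] [V0 [V0 h] [V0 [V0 h] [V0 h]]]]] n]
  [A0 m [V0 [V0 h] [V0 [V0 h] [V0 [V0 [V0 h] [V0 h]] [V0 h]]]] n]
  [A0 m [V0 [V0 h] [V0 [V0 [V0 h] [V0 h]] [V0 [V0 h] [V0 h]]]] n]
  [A0 m [V0 [V0 h] [V0 [V0 [V0 h] [V0 [V0 h] [V0 h]]] [V0 h]]] n]
  [A0 m [V0 [V0 h] [V0 [V0 [V0 [V0 h] [V0 h]] [V0 h]] [V0 h]]] n]
  [A0 m [V0 [V0 [V0 h] [V0 h]] [V0 [V0 h] [V0 [V0 h] [V0 h]]]] n]

14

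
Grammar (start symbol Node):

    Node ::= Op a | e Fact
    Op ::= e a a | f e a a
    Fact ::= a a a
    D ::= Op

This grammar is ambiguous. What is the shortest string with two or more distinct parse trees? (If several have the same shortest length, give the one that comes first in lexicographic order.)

length 4: e a a a has 2 parse trees

Two derivations of e a a a:
  Node ⇒ Op a ⇒ e a a a
  Node ⇒ e Fact ⇒ e a a a

e a a a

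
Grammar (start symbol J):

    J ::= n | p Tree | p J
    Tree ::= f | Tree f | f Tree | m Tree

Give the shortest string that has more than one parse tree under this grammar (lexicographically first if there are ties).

p f f

length 1: no string has ≥2 trees
length 2: no string has ≥2 trees
length 3: p f f has 2 parse trees

Two derivations of p f f:
  J ⇒ p Tree ⇒ p Tree f ⇒ p f f
  J ⇒ p Tree ⇒ p f Tree ⇒ p f f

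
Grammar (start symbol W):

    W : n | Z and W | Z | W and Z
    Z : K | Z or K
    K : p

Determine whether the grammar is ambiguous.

Witness: p and p

Derivation 1: W ⇒ Z and W ⇒ K and W ⇒ p and W ⇒ p and Z ⇒ p and K ⇒ p and p
Derivation 2: W ⇒ W and Z ⇒ Z and Z ⇒ K and Z ⇒ p and Z ⇒ p and K ⇒ p and p

Two distinct leftmost derivations for the same string.

Ambiguous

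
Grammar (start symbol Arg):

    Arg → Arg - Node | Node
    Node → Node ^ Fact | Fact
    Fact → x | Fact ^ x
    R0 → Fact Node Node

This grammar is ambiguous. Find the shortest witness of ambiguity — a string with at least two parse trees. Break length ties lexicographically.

x ^ x

length 1: no string has ≥2 trees
length 3: x ^ x has 2 parse trees

Two derivations of x ^ x:
  Arg ⇒ Node ⇒ Node ^ Fact ⇒ Fact ^ Fact ⇒ x ^ Fact ⇒ x ^ x
  Arg ⇒ Node ⇒ Fact ⇒ Fact ^ x ⇒ x ^ x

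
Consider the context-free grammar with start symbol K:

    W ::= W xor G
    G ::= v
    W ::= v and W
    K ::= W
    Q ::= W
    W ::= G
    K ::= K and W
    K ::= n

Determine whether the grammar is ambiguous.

Witness: v and v

Derivation 1: K ⇒ W ⇒ v and W ⇒ v and G ⇒ v and v
Derivation 2: K ⇒ K and W ⇒ W and W ⇒ G and W ⇒ v and W ⇒ v and G ⇒ v and v

Two distinct leftmost derivations for the same string.

Ambiguous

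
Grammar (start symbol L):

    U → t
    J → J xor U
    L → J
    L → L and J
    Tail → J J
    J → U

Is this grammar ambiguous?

(Tail is unreachable from L, so its rules don't affect L(L).) The grammar is stratified — L handles 'and' (left-recursive), J handles 'xor', U atoms. Each operator has a fixed associativity and precedence level, so every string has one parse.

Unambiguous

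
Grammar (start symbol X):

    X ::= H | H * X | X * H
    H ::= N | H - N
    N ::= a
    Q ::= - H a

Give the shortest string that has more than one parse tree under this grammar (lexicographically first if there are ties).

length 1: no string has ≥2 trees
length 3: a * a has 2 parse trees

Two derivations of a * a:
  X ⇒ H * X ⇒ N * X ⇒ a * X ⇒ a * H ⇒ a * N ⇒ a * a
  X ⇒ X * H ⇒ H * H ⇒ N * H ⇒ a * H ⇒ a * N ⇒ a * a

a * a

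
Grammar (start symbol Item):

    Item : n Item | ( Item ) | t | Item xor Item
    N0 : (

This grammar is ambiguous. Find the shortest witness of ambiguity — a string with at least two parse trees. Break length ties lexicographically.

n t xor t

length 1: no string has ≥2 trees
length 2: no string has ≥2 trees
length 3: no string has ≥2 trees
length 4: n t xor t has 2 parse trees

Two derivations of n t xor t:
  Item ⇒ n Item ⇒ n Item xor Item ⇒ n t xor Item ⇒ n t xor t
  Item ⇒ Item xor Item ⇒ n Item xor Item ⇒ n t xor Item ⇒ n t xor t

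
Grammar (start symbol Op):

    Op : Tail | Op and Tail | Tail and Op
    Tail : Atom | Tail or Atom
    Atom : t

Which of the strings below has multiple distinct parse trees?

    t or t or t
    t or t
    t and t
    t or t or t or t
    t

t and t

t or t or t: 1 tree
t or t: 1 tree
t and t: 2 trees
t or t or t or t: 1 tree
t: 1 tree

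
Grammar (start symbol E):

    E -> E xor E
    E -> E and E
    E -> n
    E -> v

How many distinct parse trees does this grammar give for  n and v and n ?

2

Parse trees for n and v and n:
  [E [E n] and [E [E v] and [E n]]]
  [E [E [E n] and [E v]] and [E n]]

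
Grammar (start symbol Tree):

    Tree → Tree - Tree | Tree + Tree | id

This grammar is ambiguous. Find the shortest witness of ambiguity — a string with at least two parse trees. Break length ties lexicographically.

length 1: no string has ≥2 trees
length 3: no string has ≥2 trees
length 5: id + id + id has 2 parse trees

Two derivations of id + id + id:
  Tree ⇒ Tree + Tree ⇒ Tree + Tree + Tree ⇒ id + Tree + Tree ⇒ id + id + Tree ⇒ id + id + id
  Tree ⇒ Tree + Tree ⇒ id + Tree ⇒ id + Tree + Tree ⇒ id + id + Tree ⇒ id + id + id

id + id + id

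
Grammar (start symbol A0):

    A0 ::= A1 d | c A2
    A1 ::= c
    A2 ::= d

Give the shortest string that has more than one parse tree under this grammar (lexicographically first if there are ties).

c d

length 2: c d has 2 parse trees

Two derivations of c d:
  A0 ⇒ A1 d ⇒ c d
  A0 ⇒ c A2 ⇒ c d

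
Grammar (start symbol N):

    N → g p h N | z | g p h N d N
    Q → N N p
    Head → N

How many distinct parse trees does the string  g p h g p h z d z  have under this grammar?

Parse trees for g p h g p h z d z:
  [N g p h [N g p h [N z] d [N z]]]
  [N g p h [N g p h [N z]] d [N z]]

2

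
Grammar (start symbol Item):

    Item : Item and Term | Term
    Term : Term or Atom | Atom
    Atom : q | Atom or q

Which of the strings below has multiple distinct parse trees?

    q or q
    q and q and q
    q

q or q

q or q: 2 trees
q and q and q: 1 tree
q: 1 tree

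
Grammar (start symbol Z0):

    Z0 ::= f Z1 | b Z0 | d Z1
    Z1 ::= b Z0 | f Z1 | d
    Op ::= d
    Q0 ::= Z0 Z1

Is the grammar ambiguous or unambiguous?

Unambiguous

Only Z0, Z1 are reachable from Z0; ignoring the rest: Each reachable nonterminal has at most one production per leading terminal, and all productions are right-linear; the derivation is determined token-by-token.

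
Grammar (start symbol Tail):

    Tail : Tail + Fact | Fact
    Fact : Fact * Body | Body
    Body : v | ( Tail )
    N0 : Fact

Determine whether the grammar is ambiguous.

Only Tail, Fact, Body are reachable from Tail; ignoring the rest: This is a standard precedence ladder (Tail over Fact over Body), with each level left-recursive on its own operator ('+' at Tail, '*' at Fact). That structure is LR(1), hence unambiguous.

Unambiguous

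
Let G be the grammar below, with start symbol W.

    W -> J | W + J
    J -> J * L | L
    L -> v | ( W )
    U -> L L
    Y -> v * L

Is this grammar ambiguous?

Only W, J, L are reachable from W; ignoring the rest: W → W + J | J  ;  J → J * L | L  — a left-associative chain with L at the bottom. Each string factors uniquely by precedence.

Unambiguous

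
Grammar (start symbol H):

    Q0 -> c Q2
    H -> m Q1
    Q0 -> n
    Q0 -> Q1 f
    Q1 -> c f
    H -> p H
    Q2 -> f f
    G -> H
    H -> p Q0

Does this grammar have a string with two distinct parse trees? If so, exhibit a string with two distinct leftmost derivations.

Ambiguous

Witness: p c f f

Derivation 1: H ⇒ p Q0 ⇒ p c Q2 ⇒ p c f f
Derivation 2: H ⇒ p Q0 ⇒ p Q1 f ⇒ p c f f

Two distinct leftmost derivations for the same string.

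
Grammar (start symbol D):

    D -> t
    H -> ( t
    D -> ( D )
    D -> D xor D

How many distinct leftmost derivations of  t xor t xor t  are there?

2

Parse trees for t xor t xor t:
  [D [D t] xor [D [D t] xor [D t]]]
  [D [D [D t] xor [D t]] xor [D t]]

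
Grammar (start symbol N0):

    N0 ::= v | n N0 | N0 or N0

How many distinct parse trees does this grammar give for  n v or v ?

Parse trees for n v or v:
  [N0 n [N0 [N0 v] or [N0 v]]]
  [N0 [N0 n [N0 v]] or [N0 v]]

2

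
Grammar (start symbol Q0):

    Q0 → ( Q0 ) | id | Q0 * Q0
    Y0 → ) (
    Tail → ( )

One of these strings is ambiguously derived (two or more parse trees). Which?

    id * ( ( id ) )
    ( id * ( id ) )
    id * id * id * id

id * id * id * id

id * ( ( id ) ): 1 tree
( id * ( id ) ): 1 tree
id * id * id * id: 5 trees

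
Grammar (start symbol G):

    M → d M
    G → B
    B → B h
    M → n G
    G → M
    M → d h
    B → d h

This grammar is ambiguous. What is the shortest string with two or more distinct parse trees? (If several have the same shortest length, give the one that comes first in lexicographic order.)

length 2: d h has 2 parse trees

Two derivations of d h:
  G ⇒ B ⇒ d h
  G ⇒ M ⇒ d h

d h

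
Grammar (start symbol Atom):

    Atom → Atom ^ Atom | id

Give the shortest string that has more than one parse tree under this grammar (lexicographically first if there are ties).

length 1: no string has ≥2 trees
length 3: no string has ≥2 trees
length 5: id ^ id ^ id has 2 parse trees

Two derivations of id ^ id ^ id:
  Atom ⇒ Atom ^ Atom ⇒ Atom ^ Atom ^ Atom ⇒ id ^ Atom ^ Atom ⇒ id ^ id ^ Atom ⇒ id ^ id ^ id
  Atom ⇒ Atom ^ Atom ⇒ id ^ Atom ⇒ id ^ Atom ^ Atom ⇒ id ^ id ^ Atom ⇒ id ^ id ^ id

id ^ id ^ id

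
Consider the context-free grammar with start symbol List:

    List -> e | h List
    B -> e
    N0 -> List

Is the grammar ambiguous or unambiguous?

Only List is reachable from List; ignoring the rest: Each reachable nonterminal has at most one production per leading terminal, and all productions are right-linear; the derivation is determined token-by-token.

Unambiguous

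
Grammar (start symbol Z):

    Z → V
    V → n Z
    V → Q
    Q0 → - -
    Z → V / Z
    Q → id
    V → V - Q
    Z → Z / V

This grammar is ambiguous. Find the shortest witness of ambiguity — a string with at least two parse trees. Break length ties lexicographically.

length 1: no string has ≥2 trees
length 2: no string has ≥2 trees
length 3: id / id has 2 parse trees

Two derivations of id / id:
  Z ⇒ V / Z ⇒ Q / Z ⇒ id / Z ⇒ id / V ⇒ id / Q ⇒ id / id
  Z ⇒ Z / V ⇒ V / V ⇒ Q / V ⇒ id / V ⇒ id / Q ⇒ id / id

id / id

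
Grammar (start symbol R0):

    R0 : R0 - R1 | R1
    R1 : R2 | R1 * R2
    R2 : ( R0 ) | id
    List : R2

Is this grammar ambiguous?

(List is unreachable from R0, so its rules don't affect L(R0).) This is a standard precedence ladder (R0 over R1 over R2), with each level left-recursive on its own operator ('-' at R0, '*' at R1). That structure is LR(1), hence unambiguous.

Unambiguous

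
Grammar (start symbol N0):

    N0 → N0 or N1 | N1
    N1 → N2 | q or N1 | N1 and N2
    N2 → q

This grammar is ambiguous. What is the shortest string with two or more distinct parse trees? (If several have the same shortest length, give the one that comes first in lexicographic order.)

q or q

length 1: no string has ≥2 trees
length 3: q or q has 2 parse trees

Two derivations of q or q:
  N0 ⇒ N0 or N1 ⇒ N1 or N1 ⇒ N2 or N1 ⇒ q or N1 ⇒ q or N2 ⇒ q or q
  N0 ⇒ N1 ⇒ q or N1 ⇒ q or N2 ⇒ q or q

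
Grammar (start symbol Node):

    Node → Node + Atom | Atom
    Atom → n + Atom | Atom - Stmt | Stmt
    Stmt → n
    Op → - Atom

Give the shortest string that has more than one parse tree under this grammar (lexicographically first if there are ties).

n + n

length 1: no string has ≥2 trees
length 3: n + n has 2 parse trees

Two derivations of n + n:
  Node ⇒ Node + Atom ⇒ Atom + Atom ⇒ Stmt + Atom ⇒ n + Atom ⇒ n + Stmt ⇒ n + n
  Node ⇒ Atom ⇒ n + Atom ⇒ n + Stmt ⇒ n + n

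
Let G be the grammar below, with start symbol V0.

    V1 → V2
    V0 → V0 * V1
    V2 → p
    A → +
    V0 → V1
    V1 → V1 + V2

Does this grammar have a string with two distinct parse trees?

(A is unreachable from V0, so its rules don't affect L(V0).) This is a standard precedence ladder (V0 over V1 over V2), with each level left-recursive on its own operator ('*' at V0, '+' at V1). That structure is LR(1), hence unambiguous.

Unambiguous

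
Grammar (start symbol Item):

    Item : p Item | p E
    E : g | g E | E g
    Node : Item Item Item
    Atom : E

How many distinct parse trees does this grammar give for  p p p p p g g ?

Parse trees for p p p p p g g:
  [Item p [Item p [Item p [Item p [Item p [E g [E g]]]]]]]
  [Item p [Item p [Item p [Item p [Item p [E [E g] g]]]]]]

2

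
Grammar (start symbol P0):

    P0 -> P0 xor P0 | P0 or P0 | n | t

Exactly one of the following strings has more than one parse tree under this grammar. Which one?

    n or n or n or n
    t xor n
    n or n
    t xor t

n or n or n or n

n or n or n or n: 5 trees
t xor n: 1 tree
n or n: 1 tree
t xor t: 1 tree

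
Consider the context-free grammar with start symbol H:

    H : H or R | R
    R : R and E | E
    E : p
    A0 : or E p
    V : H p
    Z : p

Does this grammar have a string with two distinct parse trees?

Unambiguous

Only H, R, E are reachable from H; ignoring the rest: The grammar is stratified — H handles 'or' (left-recursive), R handles 'and', E atoms. Each operator has a fixed associativity and precedence level, so every string has one parse.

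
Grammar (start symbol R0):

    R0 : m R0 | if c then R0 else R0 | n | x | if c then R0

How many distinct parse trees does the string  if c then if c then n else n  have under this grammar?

Parse trees for if c then if c then n else n:
  [R0 if c then [R0 if c then [R0 n]] else [R0 n]]
  [R0 if c then [R0 if c then [R0 n] else [R0 n]]]

2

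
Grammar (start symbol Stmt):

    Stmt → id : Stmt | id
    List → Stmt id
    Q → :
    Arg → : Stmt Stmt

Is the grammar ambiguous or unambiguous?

Only Stmt is reachable from Stmt; ignoring the rest: Right-recursive list with a separator: after each atom, whether the separator follows determines the rule. One parse per string.

Unambiguous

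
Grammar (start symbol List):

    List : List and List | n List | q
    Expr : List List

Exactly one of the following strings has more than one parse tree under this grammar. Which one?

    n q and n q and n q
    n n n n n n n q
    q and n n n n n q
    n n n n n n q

n q and n q and n q

n q and n q and n q: 7 trees
n n n n n n n q: 1 tree
q and n n n n n q: 1 tree
n n n n n n q: 1 tree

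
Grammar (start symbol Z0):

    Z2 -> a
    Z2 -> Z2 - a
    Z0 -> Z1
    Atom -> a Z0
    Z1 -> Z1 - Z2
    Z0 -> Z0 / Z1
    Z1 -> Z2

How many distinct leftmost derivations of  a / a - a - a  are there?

Parse trees for a / a - a - a:
  [Z0 [Z0 [Z1 [Z2 a]]] / [Z1 [Z1 [Z2 a]] - [Z2 [Z2 a] - a]]]
  [Z0 [Z0 [Z1 [Z2 a]]] / [Z1 [Z1 [Z1 [Z2 a]] - [Z2 a]] - [Z2 a]]]
  [Z0 [Z0 [Z1 [Z2 a]]] / [Z1 [Z1 [Z2 [Z2 a] - a]] - [Z2 a]]]
  [Z0 [Z0 [Z1 [Z2 a]]] / [Z1 [Z2 [Z2 [Z2 a] - a] - a]]]

4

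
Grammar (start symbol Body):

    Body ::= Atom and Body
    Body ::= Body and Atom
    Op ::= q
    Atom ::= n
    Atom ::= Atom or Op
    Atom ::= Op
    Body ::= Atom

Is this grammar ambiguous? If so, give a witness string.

Ambiguous

Witness: n and n

Derivation 1: Body ⇒ Atom and Body ⇒ n and Body ⇒ n and Atom ⇒ n and n
Derivation 2: Body ⇒ Body and Atom ⇒ Atom and Atom ⇒ n and Atom ⇒ n and n

Two distinct leftmost derivations for the same string.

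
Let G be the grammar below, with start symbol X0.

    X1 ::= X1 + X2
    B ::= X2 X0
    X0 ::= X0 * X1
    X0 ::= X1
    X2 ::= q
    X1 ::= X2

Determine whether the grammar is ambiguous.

(B is unreachable from X0, so its rules don't affect L(X0).) The grammar is stratified — X0 handles '*' (left-recursive), X1 handles '+', X2 atoms. Each operator has a fixed associativity and precedence level, so every string has one parse.

Unambiguous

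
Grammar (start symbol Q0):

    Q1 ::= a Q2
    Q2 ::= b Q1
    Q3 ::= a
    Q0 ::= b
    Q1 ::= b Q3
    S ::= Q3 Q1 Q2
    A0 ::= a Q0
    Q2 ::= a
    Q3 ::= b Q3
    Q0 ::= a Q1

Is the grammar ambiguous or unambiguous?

Only Q0, Q1, Q2, Q3 are reachable from Q0; ignoring the rest: Restricted to the reachable nonterminals, every rule has the form A → t or A → t B, and no two rules for the same A share a first terminal. The grammar encodes a DFA — one run per string.

Unambiguous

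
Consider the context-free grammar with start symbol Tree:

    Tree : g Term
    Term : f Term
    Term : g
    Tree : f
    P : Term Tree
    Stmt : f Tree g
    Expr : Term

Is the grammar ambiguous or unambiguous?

Unambiguous

Only Tree, Term are reachable from Tree; ignoring the rest: Each reachable nonterminal has at most one production per leading terminal, and all productions are right-linear; the derivation is determined token-by-token.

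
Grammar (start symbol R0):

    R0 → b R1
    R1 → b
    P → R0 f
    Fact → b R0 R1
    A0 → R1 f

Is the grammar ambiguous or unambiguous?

Unambiguous

Only R0, R1 are reachable from R0; ignoring the rest: The reachable rules are right-linear with at most one rule per (nonterminal, next-terminal) pair. Each input token forces the next rule, so parsing is deterministic.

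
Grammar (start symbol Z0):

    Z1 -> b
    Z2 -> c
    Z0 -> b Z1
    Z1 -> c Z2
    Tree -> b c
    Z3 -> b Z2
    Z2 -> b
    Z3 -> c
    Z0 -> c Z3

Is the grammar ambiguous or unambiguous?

Only Z0, Z1, Z2, Z3 are reachable from Z0; ignoring the rest: The reachable rules are right-linear with at most one rule per (nonterminal, next-terminal) pair. Each input token forces the next rule, so parsing is deterministic.

Unambiguous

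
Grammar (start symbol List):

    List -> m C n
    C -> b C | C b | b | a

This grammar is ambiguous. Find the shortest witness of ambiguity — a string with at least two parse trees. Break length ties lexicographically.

m b b n

length 3: no string has ≥2 trees
length 4: m b b n has 2 parse trees

Two derivations of m b b n:
  List ⇒ m C n ⇒ m b C n ⇒ m b b n
  List ⇒ m C n ⇒ m C b n ⇒ m b b n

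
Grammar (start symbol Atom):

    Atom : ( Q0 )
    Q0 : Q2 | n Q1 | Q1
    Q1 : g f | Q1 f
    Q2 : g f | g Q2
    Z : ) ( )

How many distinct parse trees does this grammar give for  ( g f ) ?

Parse trees for ( g f ):
  [Atom ( [Q0 [Q2 g f]] )]
  [Atom ( [Q0 [Q1 g f]] )]

2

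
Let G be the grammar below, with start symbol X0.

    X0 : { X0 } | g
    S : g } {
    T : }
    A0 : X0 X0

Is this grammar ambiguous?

Unambiguous

(S, T, A0 are unreachable from X0, so their rules don't affect L(X0).) Each string is a nest of matched brackets around a single atom. An opening bracket forces the recursive rule; an atom forces the base rule.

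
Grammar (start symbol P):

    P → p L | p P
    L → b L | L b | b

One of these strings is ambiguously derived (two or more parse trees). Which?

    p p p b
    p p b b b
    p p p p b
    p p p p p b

p p p b: 1 tree
p p b b b: 4 trees
p p p p b: 1 tree
p p p p p b: 1 tree

p p b b b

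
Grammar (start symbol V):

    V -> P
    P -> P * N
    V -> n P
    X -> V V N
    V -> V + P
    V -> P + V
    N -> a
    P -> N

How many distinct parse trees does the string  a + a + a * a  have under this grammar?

4

Parse trees for a + a + a * a:
  [V [V [V [P [N a]]] + [P [N a]]] + [P [P [N a]] * [N a]]]
  [V [V [P [N a]] + [V [P [N a]]]] + [P [P [N a]] * [N a]]]
  [V [P [N a]] + [V [V [P [N a]]] + [P [P [N a]] * [N a]]]]
  [V [P [N a]] + [V [P [N a]] + [V [P [P [N a]] * [N a]]]]]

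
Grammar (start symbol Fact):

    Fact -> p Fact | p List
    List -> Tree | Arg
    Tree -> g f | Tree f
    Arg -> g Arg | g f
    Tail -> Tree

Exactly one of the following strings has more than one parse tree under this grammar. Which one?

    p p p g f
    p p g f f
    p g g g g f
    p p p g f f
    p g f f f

p p p g f

p p p g f: 2 trees
p p g f f: 1 tree
p g g g g f: 1 tree
p p p g f f: 1 tree
p g f f f: 1 tree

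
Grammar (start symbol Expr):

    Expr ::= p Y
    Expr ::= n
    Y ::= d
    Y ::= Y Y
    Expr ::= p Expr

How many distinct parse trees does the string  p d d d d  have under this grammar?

5

Parse trees for p d d d d:
  [Expr p [Y [Y d] [Y [Y d] [Y [Y d] [Y d]]]]]
  [Expr p [Y [Y d] [Y [Y [Y d] [Y d]] [Y d]]]]
  [Expr p [Y [Y [Y d] [Y d]] [Y [Y d] [Y d]]]]
  [Expr p [Y [Y [Y d] [Y [Y d] [Y d]]] [Y d]]]
  [Expr p [Y [Y [Y [Y d] [Y d]] [Y d]] [Y d]]]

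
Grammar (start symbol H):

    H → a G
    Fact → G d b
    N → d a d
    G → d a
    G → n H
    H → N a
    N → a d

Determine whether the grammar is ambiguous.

Ambiguous

Witness: a d a

Derivation 1: H ⇒ a G ⇒ a d a
Derivation 2: H ⇒ N a ⇒ a d a

Two distinct leftmost derivations for the same string.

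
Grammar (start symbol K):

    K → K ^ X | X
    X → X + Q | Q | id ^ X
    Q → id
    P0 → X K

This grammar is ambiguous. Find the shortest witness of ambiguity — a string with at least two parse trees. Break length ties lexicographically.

length 1: no string has ≥2 trees
length 3: id ^ id has 2 parse trees

Two derivations of id ^ id:
  K ⇒ K ^ X ⇒ X ^ X ⇒ Q ^ X ⇒ id ^ X ⇒ id ^ Q ⇒ id ^ id
  K ⇒ X ⇒ id ^ X ⇒ id ^ Q ⇒ id ^ id

id ^ id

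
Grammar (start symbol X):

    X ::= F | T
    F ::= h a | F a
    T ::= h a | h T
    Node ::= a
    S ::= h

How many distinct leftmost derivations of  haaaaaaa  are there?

Parse trees for haaaaaaa:
  [X [F [F [F [F [F [F [F h a] a] a] a] a] a] a]]

1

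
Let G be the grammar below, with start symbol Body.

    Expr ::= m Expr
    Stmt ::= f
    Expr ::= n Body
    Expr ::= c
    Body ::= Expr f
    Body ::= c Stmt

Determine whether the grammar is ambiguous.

Ambiguous

Witness: c f

Derivation 1: Body ⇒ Expr f ⇒ c f
Derivation 2: Body ⇒ c Stmt ⇒ c f

Two distinct leftmost derivations for the same string.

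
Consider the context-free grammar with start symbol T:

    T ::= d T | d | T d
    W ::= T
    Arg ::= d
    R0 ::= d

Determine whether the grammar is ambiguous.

Witness: d d

Derivation 1: T ⇒ d T ⇒ d d
Derivation 2: T ⇒ T d ⇒ d d

Two distinct leftmost derivations for the same string.

Ambiguous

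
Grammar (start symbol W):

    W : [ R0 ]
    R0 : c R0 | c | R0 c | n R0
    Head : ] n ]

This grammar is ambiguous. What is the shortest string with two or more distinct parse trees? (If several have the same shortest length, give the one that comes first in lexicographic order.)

[ c c ]

length 3: no string has ≥2 trees
length 4: [ c c ] has 2 parse trees

Two derivations of [ c c ]:
  W ⇒ [ R0 ] ⇒ [ c R0 ] ⇒ [ c c ]
  W ⇒ [ R0 ] ⇒ [ R0 c ] ⇒ [ c c ]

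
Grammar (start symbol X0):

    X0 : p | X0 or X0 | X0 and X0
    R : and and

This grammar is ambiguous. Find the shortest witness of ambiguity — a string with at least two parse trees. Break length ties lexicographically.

p and p and p

length 1: no string has ≥2 trees
length 3: no string has ≥2 trees
length 5: p and p and p has 2 parse trees

Two derivations of p and p and p:
  X0 ⇒ X0 and X0 ⇒ p and X0 ⇒ p and X0 and X0 ⇒ p and p and X0 ⇒ p and p and p
  X0 ⇒ X0 and X0 ⇒ X0 and X0 and X0 ⇒ p and X0 and X0 ⇒ p and p and X0 ⇒ p and p and p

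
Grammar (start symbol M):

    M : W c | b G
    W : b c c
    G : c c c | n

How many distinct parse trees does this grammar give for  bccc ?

Parse trees for bccc:
  [M [W b c c] c]
  [M b [G c c c]]

2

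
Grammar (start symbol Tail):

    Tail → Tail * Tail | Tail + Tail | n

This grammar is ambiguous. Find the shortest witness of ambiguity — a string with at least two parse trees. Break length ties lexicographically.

length 1: no string has ≥2 trees
length 3: no string has ≥2 trees
length 5: n * n * n has 2 parse trees

Two derivations of n * n * n:
  Tail ⇒ Tail * Tail ⇒ Tail * Tail * Tail ⇒ n * Tail * Tail ⇒ n * n * Tail ⇒ n * n * n
  Tail ⇒ Tail * Tail ⇒ n * Tail ⇒ n * Tail * Tail ⇒ n * n * Tail ⇒ n * n * n

n * n * n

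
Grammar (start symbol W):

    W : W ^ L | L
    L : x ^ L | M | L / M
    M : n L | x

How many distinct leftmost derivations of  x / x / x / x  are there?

1

Parse trees for x / x / x / x:
  [W [L [L [L [L [M x]] / [M x]] / [M x]] / [M x]]]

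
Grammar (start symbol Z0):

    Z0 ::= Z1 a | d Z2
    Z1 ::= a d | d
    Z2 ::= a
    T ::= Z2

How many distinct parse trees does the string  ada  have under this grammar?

Parse trees for ada:
  [Z0 [Z1 a d] a]

1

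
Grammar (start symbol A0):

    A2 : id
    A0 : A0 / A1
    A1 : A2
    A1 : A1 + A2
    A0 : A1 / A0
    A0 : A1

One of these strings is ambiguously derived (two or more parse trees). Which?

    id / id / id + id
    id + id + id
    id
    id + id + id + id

id / id / id + id: 4 trees
id + id + id: 1 tree
id: 1 tree
id + id + id + id: 1 tree

id / id / id + id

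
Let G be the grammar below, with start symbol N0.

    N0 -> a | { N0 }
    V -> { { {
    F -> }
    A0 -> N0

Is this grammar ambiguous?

Unambiguous

(V, F, A0 are unreachable from N0, so their rules don't affect L(N0).) Each string is a nest of matched brackets around a single atom. An opening bracket forces the recursive rule; an atom forces the base rule.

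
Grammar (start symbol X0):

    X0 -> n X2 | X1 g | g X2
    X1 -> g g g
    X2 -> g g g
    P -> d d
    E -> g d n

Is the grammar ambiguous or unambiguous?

Witness: g g g g

Derivation 1: X0 ⇒ X1 g ⇒ g g g g
Derivation 2: X0 ⇒ g X2 ⇒ g g g g

Two distinct leftmost derivations for the same string.

Ambiguous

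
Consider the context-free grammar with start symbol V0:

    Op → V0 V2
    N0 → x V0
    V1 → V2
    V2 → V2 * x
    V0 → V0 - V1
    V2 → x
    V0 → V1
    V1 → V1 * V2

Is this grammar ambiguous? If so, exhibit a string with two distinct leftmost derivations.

Witness: x * x

Derivation 1: V0 ⇒ V1 ⇒ V2 ⇒ V2 * x ⇒ x * x
Derivation 2: V0 ⇒ V1 ⇒ V1 * V2 ⇒ V2 * V2 ⇒ x * V2 ⇒ x * x

Two distinct leftmost derivations for the same string.

Ambiguous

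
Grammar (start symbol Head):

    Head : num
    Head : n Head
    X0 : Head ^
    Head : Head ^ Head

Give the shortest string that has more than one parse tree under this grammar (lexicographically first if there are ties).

length 1: no string has ≥2 trees
length 2: no string has ≥2 trees
length 3: no string has ≥2 trees
length 4: n num ^ num has 2 parse trees

Two derivations of n num ^ num:
  Head ⇒ n Head ⇒ n Head ^ Head ⇒ n num ^ Head ⇒ n num ^ num
  Head ⇒ Head ^ Head ⇒ n Head ^ Head ⇒ n num ^ Head ⇒ n num ^ num

n num ^ num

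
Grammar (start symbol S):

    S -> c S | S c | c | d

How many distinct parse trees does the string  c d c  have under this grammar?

2

Parse trees for c d c:
  [S c [S [S d] c]]
  [S [S c [S d]] c]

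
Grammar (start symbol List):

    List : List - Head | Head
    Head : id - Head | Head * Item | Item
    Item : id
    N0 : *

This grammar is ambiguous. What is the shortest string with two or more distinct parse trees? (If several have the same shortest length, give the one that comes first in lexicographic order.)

length 1: no string has ≥2 trees
length 3: id - id has 2 parse trees

Two derivations of id - id:
  List ⇒ List - Head ⇒ Head - Head ⇒ Item - Head ⇒ id - Head ⇒ id - Item ⇒ id - id
  List ⇒ Head ⇒ id - Head ⇒ id - Item ⇒ id - id

id - id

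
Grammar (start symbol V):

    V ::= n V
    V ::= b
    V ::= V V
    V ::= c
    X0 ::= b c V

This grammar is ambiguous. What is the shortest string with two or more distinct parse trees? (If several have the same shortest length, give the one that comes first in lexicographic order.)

length 1: no string has ≥2 trees
length 2: no string has ≥2 trees
length 3: b b b has 2 parse trees

Two derivations of b b b:
  V ⇒ V V ⇒ b V ⇒ b V V ⇒ b b V ⇒ b b b
  V ⇒ V V ⇒ V V V ⇒ b V V ⇒ b b V ⇒ b b b

b b b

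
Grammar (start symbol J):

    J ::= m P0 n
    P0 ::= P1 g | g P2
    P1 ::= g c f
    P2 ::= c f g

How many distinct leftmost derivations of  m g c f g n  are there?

Parse trees for m g c f g n:
  [J m [P0 [P1 g c f] g] n]
  [J m [P0 g [P2 c f g]] n]

2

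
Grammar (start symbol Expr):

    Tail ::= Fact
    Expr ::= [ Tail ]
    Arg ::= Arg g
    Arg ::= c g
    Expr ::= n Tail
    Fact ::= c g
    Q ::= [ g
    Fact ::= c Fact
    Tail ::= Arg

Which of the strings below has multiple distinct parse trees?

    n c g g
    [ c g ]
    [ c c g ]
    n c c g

[ c g ]

n c g g: 1 tree
[ c g ]: 2 trees
[ c c g ]: 1 tree
n c c g: 1 tree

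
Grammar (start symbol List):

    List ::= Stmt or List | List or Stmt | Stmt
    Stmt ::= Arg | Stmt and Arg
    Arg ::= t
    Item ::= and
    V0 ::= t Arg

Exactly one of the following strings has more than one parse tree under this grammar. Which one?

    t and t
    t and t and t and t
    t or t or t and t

t and t: 1 tree
t and t and t and t: 1 tree
t or t or t and t: 4 trees

t or t or t and t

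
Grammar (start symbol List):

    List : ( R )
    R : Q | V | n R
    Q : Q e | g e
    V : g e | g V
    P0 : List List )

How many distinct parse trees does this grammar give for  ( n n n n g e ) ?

2

Parse trees for ( n n n n g e ):
  [List ( [R n [R n [R n [R n [R [Q g e]]]]]] )]
  [List ( [R n [R n [R n [R n [R [V g e]]]]]] )]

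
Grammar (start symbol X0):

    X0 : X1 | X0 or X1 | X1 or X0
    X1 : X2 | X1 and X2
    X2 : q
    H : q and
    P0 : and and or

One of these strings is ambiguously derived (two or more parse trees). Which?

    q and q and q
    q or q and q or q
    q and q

q or q and q or q

q and q and q: 1 tree
q or q and q or q: 4 trees
q and q: 1 tree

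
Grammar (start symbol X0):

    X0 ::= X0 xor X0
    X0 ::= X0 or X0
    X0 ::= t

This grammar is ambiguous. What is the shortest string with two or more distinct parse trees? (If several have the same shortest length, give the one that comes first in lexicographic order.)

t or t or t

length 1: no string has ≥2 trees
length 3: no string has ≥2 trees
length 5: t or t or t has 2 parse trees

Two derivations of t or t or t:
  X0 ⇒ X0 or X0 ⇒ X0 or X0 or X0 ⇒ t or X0 or X0 ⇒ t or t or X0 ⇒ t or t or t
  X0 ⇒ X0 or X0 ⇒ t or X0 ⇒ t or X0 or X0 ⇒ t or t or X0 ⇒ t or t or t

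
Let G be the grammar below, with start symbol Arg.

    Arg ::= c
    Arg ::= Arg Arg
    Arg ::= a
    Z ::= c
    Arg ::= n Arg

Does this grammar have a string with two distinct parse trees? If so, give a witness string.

Witness: a a a

Derivation 1: Arg ⇒ Arg Arg ⇒ Arg Arg Arg ⇒ a Arg Arg ⇒ a a Arg ⇒ a a a
Derivation 2: Arg ⇒ Arg Arg ⇒ a Arg ⇒ a Arg Arg ⇒ a a Arg ⇒ a a a

Two distinct leftmost derivations for the same string.

Ambiguous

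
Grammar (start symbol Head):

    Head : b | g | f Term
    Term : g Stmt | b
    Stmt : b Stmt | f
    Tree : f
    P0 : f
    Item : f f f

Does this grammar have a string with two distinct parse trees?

(Tree, P0, Item are unreachable from Head, so their rules don't affect L(Head).) Restricted to the reachable nonterminals, every rule has the form A → t or A → t B, and no two rules for the same A share a first terminal. The grammar encodes a DFA — one run per string.

Unambiguous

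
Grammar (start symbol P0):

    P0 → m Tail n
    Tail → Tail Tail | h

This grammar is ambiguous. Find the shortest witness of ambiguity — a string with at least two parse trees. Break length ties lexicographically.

length 3: no string has ≥2 trees
length 4: no string has ≥2 trees
length 5: m h h h n has 2 parse trees

Two derivations of m h h h n:
  P0 ⇒ m Tail n ⇒ m Tail Tail n ⇒ m Tail Tail Tail n ⇒ m h Tail Tail n ⇒ m h h Tail n ⇒ m h h h n
  P0 ⇒ m Tail n ⇒ m Tail Tail n ⇒ m h Tail n ⇒ m h Tail Tail n ⇒ m h h Tail n ⇒ m h h h n

m h h h n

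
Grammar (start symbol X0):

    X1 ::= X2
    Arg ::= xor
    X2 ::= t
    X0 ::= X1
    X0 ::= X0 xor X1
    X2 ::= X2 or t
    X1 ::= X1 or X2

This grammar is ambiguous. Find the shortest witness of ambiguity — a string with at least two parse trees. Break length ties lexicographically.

t or t

length 1: no string has ≥2 trees
length 3: t or t has 2 parse trees

Two derivations of t or t:
  X0 ⇒ X1 ⇒ X2 ⇒ X2 or t ⇒ t or t
  X0 ⇒ X1 ⇒ X1 or X2 ⇒ X2 or X2 ⇒ t or X2 ⇒ t or t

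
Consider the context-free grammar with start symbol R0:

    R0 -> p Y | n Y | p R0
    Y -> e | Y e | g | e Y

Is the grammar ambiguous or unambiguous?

Ambiguous

Witness: n e e

Derivation 1: R0 ⇒ n Y ⇒ n Y e ⇒ n e e
Derivation 2: R0 ⇒ n Y ⇒ n e Y ⇒ n e e

Two distinct leftmost derivations for the same string.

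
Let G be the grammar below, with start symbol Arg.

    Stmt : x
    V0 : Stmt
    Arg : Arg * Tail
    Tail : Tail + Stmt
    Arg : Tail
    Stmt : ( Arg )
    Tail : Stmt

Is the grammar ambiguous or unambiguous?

Only Arg, Tail, Stmt are reachable from Arg; ignoring the rest: The grammar is stratified — Arg handles '*' (left-recursive), Tail handles '+', Stmt atoms. Each operator has a fixed associativity and precedence level, so every string has one parse.

Unambiguous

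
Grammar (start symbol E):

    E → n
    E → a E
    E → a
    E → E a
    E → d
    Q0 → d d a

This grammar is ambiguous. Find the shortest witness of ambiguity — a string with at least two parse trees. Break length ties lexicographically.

length 1: no string has ≥2 trees
length 2: a a has 2 parse trees

Two derivations of a a:
  E ⇒ a E ⇒ a a
  E ⇒ E a ⇒ a a

a a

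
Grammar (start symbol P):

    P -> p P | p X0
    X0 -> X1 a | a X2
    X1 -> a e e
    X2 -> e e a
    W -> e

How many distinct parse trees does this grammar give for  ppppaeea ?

2

Parse trees for ppppaeea:
  [P p [P p [P p [P p [X0 [X1 a e e] a]]]]]
  [P p [P p [P p [P p [X0 a [X2 e e a]]]]]]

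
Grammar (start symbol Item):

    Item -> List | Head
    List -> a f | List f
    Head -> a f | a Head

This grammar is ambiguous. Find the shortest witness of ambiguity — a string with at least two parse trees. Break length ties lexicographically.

length 2: a f has 2 parse trees

Two derivations of a f:
  Item ⇒ List ⇒ a f
  Item ⇒ Head ⇒ a f

a f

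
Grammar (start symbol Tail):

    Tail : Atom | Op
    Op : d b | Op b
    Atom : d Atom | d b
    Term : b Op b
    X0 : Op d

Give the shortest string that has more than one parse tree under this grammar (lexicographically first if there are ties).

d b

length 2: d b has 2 parse trees

Two derivations of d b:
  Tail ⇒ Atom ⇒ d b
  Tail ⇒ Op ⇒ d b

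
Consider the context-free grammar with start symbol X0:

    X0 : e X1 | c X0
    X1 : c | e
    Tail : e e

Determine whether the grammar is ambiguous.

(Tail is unreachable from X0, so its rules don't affect L(X0).) Each reachable nonterminal has at most one production per leading terminal, and all productions are right-linear; the derivation is determined token-by-token.

Unambiguous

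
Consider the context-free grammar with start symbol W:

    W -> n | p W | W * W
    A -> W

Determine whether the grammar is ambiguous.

Ambiguous

Witness: p n * n

Derivation 1: W ⇒ p W ⇒ p W * W ⇒ p n * W ⇒ p n * n
Derivation 2: W ⇒ W * W ⇒ p W * W ⇒ p n * W ⇒ p n * n

Two distinct leftmost derivations for the same string.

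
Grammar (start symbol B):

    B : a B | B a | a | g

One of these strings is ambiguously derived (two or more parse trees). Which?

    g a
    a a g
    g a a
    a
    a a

a a

g a: 1 tree
a a g: 1 tree
g a a: 1 tree
a: 1 tree
a a: 2 trees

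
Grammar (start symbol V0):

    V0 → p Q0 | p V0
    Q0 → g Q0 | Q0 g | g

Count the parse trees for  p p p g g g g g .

16

Parse trees for p p p g g g g g (showing first 6 of 16):
  [V0 p [V0 p [V0 p [Q0 g [Q0 g [Q0 g [Q0 g [Q0 g]]]]]]]]
  [V0 p [V0 p [V0 p [Q0 g [Q0 g [Q0 g [Q0 [Q0 g] g]]]]]]]
  [V0 p [V0 p [V0 p [Q0 g [Q0 g [Q0 [Q0 g [Q0 g]] g]]]]]]
  [V0 p [V0 p [V0 p [Q0 g [Q0 g [Q0 [Q0 [Q0 g] g] g]]]]]]
  [V0 p [V0 p [V0 p [Q0 g [Q0 [Q0 g [Q0 g [Q0 g]]] g]]]]]
  [V0 p [V0 p [V0 p [Q0 g [Q0 [Q0 g [Q0 [Q0 g] g]] g]]]]]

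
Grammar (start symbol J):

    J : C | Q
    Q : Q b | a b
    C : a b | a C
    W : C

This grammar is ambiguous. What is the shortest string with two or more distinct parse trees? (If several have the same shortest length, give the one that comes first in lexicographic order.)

a b

length 2: a b has 2 parse trees

Two derivations of a b:
  J ⇒ C ⇒ a b
  J ⇒ Q ⇒ a b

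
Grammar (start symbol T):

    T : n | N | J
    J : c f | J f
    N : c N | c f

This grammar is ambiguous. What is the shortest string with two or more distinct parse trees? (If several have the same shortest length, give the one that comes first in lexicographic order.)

c f

length 1: no string has ≥2 trees
length 2: c f has 2 parse trees

Two derivations of c f:
  T ⇒ N ⇒ c f
  T ⇒ J ⇒ c f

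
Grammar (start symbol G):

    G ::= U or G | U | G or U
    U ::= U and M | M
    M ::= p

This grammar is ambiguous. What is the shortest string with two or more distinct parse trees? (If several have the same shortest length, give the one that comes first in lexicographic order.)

length 1: no string has ≥2 trees
length 3: p or p has 2 parse trees

Two derivations of p or p:
  G ⇒ U or G ⇒ M or G ⇒ p or G ⇒ p or U ⇒ p or M ⇒ p or p
  G ⇒ G or U ⇒ U or U ⇒ M or U ⇒ p or U ⇒ p or M ⇒ p or p

p or p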